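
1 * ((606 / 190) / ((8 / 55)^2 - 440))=-183315 / 25287784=-0.01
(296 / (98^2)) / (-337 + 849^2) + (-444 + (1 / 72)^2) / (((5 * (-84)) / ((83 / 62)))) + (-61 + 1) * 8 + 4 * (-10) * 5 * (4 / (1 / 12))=-113584800785340401 / 11269915679232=-10078.58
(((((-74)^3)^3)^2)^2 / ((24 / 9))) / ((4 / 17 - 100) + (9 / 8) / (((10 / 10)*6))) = -1999595183945108139544839211921205167473056257222389880559572145405952 / 27085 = -73826663612520145451166300000000000000000000000000000000000000000.00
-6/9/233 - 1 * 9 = -6293/699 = -9.00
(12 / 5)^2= 144 / 25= 5.76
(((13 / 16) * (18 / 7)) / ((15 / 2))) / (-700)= -39 / 98000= -0.00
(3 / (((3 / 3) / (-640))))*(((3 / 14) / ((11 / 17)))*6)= -293760 / 77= -3815.06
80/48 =5/3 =1.67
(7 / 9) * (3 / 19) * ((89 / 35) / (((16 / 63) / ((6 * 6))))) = 16821 / 380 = 44.27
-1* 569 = -569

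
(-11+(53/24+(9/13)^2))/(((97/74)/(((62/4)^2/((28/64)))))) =-1198804255/344253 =-3482.33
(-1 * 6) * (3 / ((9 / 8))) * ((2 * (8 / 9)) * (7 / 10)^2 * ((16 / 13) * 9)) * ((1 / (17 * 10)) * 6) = -150528 / 27625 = -5.45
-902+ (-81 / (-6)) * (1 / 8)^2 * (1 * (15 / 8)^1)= -923243 / 1024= -901.60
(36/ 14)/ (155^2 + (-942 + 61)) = 9/ 81004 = 0.00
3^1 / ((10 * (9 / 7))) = 7 / 30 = 0.23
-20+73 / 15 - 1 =-242 / 15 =-16.13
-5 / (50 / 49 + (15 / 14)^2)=-196 / 85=-2.31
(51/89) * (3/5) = 153/445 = 0.34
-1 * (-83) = 83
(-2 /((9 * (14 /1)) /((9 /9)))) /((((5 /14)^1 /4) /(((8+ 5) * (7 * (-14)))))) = 10192 /45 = 226.49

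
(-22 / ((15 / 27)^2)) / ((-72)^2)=-11 / 800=-0.01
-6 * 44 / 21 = -88 / 7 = -12.57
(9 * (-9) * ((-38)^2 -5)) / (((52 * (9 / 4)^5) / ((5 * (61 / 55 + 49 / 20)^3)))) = -3790343268 / 432575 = -8762.28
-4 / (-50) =2 / 25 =0.08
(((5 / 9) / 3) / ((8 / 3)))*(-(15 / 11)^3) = -1875 / 10648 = -0.18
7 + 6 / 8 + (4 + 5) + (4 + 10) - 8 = 22.75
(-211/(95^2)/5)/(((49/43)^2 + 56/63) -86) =3511251/62936965625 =0.00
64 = 64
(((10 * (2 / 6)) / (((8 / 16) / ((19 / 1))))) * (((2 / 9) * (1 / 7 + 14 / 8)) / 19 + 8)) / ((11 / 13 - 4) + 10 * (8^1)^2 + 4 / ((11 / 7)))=27463150 / 17280837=1.59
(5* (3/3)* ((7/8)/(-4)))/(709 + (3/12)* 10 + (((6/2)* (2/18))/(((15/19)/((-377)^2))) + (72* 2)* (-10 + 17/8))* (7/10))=-7875/301857952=-0.00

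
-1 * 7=-7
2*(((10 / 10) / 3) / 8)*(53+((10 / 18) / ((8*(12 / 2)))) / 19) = 435029 / 98496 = 4.42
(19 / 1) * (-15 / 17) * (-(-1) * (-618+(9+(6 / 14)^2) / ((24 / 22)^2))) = 68180835 / 6664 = 10231.22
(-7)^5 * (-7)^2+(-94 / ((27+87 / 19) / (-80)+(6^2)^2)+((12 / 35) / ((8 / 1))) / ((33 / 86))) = -15610013878016 / 18954705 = -823542.96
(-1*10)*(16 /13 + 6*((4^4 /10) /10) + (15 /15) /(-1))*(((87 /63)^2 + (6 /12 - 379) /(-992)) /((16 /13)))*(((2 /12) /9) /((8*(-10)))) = 1127340503 /16798924800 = 0.07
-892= -892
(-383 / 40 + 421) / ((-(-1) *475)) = 0.87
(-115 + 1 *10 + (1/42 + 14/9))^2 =169806961/15876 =10695.83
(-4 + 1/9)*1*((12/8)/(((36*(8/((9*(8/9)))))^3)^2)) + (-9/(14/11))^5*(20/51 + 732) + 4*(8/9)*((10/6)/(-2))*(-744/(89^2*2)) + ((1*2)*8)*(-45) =-54687865049965789828741699/4222672011744141312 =-12951009.43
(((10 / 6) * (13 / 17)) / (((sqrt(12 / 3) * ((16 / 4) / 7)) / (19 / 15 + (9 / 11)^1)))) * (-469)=-1090.43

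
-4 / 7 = -0.57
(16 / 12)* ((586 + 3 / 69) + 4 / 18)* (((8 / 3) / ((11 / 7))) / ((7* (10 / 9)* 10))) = 970856 / 56925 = 17.06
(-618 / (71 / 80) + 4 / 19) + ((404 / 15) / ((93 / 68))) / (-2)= -1328540884 / 1881855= -705.97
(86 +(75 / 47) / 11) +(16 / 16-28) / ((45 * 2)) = 443819 / 5170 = 85.85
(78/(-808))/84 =-13/11312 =-0.00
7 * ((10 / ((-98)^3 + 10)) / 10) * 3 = -21 / 941182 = -0.00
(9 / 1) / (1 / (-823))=-7407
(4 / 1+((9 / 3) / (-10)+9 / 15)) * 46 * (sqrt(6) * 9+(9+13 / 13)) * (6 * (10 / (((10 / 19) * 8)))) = 56373 / 2+507357 * sqrt(6) / 20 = 90324.79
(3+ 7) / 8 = 5 / 4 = 1.25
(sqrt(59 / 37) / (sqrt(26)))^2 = 59 / 962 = 0.06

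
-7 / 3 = -2.33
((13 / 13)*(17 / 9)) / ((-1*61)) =-0.03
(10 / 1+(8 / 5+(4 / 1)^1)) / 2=39 / 5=7.80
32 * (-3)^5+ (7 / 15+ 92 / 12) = -116518 / 15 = -7767.87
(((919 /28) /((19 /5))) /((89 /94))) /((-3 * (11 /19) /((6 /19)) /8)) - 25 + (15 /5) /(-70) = -49884753 /1302070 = -38.31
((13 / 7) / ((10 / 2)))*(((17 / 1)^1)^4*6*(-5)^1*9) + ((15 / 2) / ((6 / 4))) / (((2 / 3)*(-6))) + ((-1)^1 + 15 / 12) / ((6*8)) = -11257296137 / 1344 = -8375964.39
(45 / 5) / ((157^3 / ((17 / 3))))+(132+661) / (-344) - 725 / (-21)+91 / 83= 77302633162997 / 2320356883656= 33.31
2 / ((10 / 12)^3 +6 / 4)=432 / 449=0.96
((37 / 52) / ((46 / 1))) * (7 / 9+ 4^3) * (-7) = -150997 / 21528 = -7.01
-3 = -3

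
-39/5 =-7.80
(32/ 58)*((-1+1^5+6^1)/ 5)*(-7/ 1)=-672/ 145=-4.63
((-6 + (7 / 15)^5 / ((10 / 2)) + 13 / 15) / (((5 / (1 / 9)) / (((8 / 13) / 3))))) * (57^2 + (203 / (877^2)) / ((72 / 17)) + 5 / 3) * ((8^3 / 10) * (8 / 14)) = -39446983689611995136 / 17740741531640625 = -2223.53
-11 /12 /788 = -11 /9456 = -0.00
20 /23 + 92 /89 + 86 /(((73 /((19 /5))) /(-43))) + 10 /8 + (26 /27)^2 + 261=158134562891 /2178703980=72.58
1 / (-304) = -1 / 304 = -0.00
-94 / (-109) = 94 / 109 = 0.86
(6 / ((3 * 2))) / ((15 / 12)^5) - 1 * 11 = -33351 / 3125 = -10.67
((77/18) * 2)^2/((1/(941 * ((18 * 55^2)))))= 33754093450/9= 3750454827.78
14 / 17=0.82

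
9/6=3/2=1.50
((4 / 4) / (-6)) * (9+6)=-5 / 2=-2.50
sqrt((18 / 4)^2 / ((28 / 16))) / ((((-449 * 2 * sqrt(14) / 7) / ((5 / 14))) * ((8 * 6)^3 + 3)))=-3 * sqrt(2) / 185386712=-0.00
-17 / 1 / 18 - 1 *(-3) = 37 / 18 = 2.06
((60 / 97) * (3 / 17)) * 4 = 720 / 1649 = 0.44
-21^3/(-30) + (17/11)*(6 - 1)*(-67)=-22993/110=-209.03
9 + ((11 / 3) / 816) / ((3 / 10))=33103 / 3672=9.01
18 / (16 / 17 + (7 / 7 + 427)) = 153 / 3646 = 0.04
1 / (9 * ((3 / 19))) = 19 / 27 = 0.70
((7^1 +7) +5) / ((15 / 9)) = 57 / 5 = 11.40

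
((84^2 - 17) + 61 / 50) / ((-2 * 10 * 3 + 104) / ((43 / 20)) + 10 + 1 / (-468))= 3541934682 / 15325925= 231.11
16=16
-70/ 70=-1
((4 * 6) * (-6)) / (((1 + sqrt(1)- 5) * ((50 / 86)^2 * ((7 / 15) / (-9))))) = -2396304 / 875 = -2738.63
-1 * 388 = -388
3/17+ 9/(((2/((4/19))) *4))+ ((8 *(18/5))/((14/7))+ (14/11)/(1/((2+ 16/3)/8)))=77423/4845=15.98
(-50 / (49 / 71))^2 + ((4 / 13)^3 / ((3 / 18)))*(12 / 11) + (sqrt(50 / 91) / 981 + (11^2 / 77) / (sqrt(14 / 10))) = 5*sqrt(182) / 89271 + 11*sqrt(35) / 49 + 304575681308 / 58024967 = 5250.37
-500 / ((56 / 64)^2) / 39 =-32000 / 1911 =-16.75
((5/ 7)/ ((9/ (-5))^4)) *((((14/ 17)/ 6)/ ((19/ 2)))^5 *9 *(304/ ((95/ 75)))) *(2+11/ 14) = 17836000000/ 69199650997043769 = 0.00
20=20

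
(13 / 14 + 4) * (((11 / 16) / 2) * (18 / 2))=6831 / 448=15.25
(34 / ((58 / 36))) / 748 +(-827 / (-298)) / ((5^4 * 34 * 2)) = 114248813 / 4040135000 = 0.03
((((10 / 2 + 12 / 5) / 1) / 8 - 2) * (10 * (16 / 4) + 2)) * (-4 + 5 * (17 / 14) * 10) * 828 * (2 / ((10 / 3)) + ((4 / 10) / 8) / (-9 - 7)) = -2024808381 / 1600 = -1265505.24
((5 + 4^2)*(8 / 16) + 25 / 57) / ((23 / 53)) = 66091 / 2622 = 25.21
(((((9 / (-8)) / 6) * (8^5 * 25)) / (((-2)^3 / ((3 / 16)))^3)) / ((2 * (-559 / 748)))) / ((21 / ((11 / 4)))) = -1388475 / 8013824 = -0.17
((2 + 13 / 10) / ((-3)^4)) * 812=4466 / 135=33.08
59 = 59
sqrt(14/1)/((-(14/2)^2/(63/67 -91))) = 6.88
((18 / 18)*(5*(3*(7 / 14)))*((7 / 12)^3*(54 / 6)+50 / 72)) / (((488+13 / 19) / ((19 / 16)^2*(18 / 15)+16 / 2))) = 168417653 / 456376320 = 0.37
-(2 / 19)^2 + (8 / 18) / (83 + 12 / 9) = -1592 / 273999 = -0.01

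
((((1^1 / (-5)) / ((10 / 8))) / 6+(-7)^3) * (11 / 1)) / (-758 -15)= 4.88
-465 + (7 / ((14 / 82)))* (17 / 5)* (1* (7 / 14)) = -3953 / 10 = -395.30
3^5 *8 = 1944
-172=-172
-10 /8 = -5 /4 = -1.25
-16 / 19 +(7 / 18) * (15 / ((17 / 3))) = 121 / 646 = 0.19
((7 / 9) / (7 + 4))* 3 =7 / 33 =0.21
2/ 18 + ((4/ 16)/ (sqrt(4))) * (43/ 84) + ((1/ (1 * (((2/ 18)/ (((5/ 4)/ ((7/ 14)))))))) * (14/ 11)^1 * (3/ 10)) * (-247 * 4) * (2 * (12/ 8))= -564673685/ 22176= -25463.28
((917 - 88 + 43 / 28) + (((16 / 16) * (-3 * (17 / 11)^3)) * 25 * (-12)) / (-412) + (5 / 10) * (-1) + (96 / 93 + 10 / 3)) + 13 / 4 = 829.59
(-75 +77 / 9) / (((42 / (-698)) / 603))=13983034 / 21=665858.76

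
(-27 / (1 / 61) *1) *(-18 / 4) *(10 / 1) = 74115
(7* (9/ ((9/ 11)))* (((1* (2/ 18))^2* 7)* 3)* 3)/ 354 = 539/ 3186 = 0.17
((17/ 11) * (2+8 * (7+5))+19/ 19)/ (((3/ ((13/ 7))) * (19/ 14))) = 14534/ 209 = 69.54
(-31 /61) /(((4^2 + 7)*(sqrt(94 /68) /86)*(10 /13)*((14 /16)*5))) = -138632*sqrt(1598) /11539675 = -0.48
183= 183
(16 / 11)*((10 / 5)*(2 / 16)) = 4 / 11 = 0.36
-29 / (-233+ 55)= 29 / 178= 0.16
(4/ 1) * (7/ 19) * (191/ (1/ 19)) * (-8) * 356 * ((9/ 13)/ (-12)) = 11423328/ 13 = 878717.54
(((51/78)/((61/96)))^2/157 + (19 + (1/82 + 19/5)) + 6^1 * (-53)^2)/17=40185701459377/40479010130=992.75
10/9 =1.11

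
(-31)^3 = -29791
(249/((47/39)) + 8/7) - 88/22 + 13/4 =272425/1316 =207.01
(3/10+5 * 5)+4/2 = 273/10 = 27.30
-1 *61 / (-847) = 61 / 847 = 0.07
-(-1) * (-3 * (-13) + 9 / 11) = 438 / 11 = 39.82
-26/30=-0.87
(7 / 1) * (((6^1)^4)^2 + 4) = 11757340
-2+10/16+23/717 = -7703/5736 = -1.34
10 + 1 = 11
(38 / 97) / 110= 19 / 5335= 0.00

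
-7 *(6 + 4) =-70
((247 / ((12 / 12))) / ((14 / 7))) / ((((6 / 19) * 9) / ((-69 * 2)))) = -107939 / 18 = -5996.61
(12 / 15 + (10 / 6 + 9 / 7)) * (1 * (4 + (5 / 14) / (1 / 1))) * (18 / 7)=42.04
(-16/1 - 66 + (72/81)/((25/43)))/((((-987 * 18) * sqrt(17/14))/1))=0.00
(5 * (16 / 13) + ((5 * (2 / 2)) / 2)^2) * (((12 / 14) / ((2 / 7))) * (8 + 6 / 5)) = 8901 / 26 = 342.35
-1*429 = -429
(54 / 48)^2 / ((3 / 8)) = 27 / 8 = 3.38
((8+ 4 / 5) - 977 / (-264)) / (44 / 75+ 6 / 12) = 82505 / 7172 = 11.50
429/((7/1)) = 429/7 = 61.29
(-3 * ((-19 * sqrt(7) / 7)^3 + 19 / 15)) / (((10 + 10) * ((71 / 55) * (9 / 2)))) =-209 / 6390 + 75449 * sqrt(7) / 20874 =9.53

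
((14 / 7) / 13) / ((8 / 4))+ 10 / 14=72 / 91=0.79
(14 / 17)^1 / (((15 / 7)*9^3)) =98 / 185895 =0.00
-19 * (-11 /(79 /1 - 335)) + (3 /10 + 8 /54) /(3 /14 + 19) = -7373003 /9296640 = -0.79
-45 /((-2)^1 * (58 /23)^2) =3.54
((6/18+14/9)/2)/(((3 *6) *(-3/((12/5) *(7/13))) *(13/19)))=-2261/68445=-0.03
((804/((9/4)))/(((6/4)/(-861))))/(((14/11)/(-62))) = 29975264/3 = 9991754.67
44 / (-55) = -4 / 5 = -0.80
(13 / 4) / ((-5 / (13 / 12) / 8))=-169 / 30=-5.63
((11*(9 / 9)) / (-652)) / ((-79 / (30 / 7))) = 165 / 180278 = 0.00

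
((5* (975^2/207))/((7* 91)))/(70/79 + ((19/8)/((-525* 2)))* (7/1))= 3851250000/92976373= 41.42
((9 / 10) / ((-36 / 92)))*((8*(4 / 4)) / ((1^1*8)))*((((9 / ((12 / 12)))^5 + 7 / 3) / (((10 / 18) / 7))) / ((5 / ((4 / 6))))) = -28521794 / 125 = -228174.35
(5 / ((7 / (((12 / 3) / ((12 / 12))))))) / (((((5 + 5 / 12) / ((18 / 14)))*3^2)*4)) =0.02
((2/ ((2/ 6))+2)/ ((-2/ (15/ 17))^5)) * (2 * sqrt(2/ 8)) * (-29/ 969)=7340625/ 1834455244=0.00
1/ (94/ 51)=51/ 94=0.54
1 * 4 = 4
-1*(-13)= 13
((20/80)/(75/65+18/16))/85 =26/20145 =0.00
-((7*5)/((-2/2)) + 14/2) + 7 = 35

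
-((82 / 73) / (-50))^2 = -1681 / 3330625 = -0.00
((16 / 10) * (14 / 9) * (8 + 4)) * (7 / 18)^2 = 5488 / 1215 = 4.52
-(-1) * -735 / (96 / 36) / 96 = -2.87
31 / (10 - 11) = -31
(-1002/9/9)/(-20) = 167/270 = 0.62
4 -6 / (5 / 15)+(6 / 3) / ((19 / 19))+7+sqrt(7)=-5+sqrt(7)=-2.35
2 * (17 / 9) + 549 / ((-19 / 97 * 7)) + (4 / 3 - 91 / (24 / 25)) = -4692997 / 9576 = -490.08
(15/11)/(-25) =-3/55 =-0.05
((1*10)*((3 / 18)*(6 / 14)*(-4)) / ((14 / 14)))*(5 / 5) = -20 / 7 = -2.86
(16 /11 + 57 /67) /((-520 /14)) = -11893 /191620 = -0.06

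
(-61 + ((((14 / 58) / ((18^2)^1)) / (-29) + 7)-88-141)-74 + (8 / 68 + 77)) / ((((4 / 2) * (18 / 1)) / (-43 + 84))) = -53155638631 / 166760208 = -318.75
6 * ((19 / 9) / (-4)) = -19 / 6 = -3.17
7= 7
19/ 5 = 3.80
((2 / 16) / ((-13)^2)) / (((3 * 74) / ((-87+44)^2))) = 1849 / 300144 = 0.01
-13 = -13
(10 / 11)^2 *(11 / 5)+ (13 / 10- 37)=-3727 / 110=-33.88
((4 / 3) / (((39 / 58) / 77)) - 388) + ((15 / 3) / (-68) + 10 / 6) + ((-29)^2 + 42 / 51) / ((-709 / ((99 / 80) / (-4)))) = -233.36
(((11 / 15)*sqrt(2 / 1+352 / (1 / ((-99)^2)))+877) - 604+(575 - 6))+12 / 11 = 9274 / 11+11*sqrt(3449954) / 15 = 2205.19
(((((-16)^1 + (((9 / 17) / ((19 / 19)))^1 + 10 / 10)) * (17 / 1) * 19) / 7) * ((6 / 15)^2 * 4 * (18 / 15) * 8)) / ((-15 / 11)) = 13161984 / 4375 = 3008.45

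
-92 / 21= -4.38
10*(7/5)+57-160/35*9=209/7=29.86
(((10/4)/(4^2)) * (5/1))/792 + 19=481561/25344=19.00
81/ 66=1.23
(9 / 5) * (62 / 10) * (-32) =-8928 / 25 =-357.12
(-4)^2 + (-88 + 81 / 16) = -1071 / 16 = -66.94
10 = 10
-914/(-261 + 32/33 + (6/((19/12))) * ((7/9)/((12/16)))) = 191026/53525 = 3.57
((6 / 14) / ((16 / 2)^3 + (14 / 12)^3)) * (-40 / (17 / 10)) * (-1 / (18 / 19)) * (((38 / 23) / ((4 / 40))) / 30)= 693120 / 60725819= 0.01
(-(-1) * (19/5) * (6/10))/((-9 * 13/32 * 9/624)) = -9728/225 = -43.24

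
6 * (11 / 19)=66 / 19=3.47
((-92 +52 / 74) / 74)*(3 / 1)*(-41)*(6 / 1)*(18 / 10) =11218338 / 6845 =1638.91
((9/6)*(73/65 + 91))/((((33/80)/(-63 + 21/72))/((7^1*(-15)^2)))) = -4731268500/143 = -33085793.71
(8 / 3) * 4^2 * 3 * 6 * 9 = 6912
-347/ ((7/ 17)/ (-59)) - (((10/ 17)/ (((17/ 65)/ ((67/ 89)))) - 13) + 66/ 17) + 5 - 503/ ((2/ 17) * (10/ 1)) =177544409123/ 3600940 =49305.02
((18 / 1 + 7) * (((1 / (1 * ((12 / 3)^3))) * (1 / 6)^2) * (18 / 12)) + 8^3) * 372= 24380167 / 128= 190470.05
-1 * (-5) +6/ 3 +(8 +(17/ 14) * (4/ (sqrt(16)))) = 227/ 14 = 16.21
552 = 552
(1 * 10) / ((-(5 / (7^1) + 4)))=-70 / 33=-2.12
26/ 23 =1.13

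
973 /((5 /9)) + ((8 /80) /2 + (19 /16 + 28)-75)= 136451 /80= 1705.64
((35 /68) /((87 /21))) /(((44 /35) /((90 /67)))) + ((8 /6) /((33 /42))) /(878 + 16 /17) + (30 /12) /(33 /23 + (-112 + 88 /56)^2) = 30196441734447863 /223862996770458144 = 0.13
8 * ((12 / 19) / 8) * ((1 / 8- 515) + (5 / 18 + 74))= -31723 / 114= -278.27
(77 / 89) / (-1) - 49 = -4438 / 89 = -49.87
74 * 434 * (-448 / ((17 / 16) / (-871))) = 11794748355.76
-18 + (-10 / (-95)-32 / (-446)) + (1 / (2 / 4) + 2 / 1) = -58568 / 4237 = -13.82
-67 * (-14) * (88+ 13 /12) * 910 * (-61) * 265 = -3687547757075 /3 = -1229182585691.67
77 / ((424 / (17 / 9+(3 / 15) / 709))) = 2320549 / 6763860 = 0.34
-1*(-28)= 28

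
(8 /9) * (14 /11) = 112 /99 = 1.13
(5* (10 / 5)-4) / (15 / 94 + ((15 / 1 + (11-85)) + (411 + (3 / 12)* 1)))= 1128 / 66253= 0.02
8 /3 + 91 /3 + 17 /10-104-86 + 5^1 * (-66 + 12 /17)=-81901 /170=-481.77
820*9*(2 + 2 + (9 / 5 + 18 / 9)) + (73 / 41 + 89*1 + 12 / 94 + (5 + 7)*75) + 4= 112843016 / 1927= 58558.91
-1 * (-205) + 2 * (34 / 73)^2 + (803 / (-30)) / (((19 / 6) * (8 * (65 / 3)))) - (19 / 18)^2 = 4355762270209 / 21323460600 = 204.27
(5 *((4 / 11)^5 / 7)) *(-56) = -40960 / 161051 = -0.25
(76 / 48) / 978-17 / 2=-8.50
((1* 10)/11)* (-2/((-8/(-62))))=-155/11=-14.09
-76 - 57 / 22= -1729 / 22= -78.59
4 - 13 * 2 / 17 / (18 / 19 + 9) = 12358 / 3213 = 3.85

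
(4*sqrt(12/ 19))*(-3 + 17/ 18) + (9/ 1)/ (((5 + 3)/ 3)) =27/ 8 - 148*sqrt(57)/ 171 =-3.16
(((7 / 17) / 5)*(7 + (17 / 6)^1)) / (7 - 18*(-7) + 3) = 413 / 69360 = 0.01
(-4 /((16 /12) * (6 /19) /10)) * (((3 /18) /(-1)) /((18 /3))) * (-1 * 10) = -475 /18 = -26.39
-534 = -534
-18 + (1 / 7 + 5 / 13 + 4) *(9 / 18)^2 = -16.87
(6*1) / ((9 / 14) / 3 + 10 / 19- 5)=-1596 / 1133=-1.41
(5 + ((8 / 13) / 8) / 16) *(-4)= -1041 / 52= -20.02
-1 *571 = -571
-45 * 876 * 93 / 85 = -733212 / 17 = -43130.12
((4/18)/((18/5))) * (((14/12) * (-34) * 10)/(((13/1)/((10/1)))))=-59500/3159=-18.84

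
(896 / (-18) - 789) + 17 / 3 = -7498 / 9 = -833.11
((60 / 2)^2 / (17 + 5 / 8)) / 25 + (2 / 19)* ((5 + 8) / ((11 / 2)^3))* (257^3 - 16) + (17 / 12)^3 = 286760341741367 / 2053871424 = 139619.42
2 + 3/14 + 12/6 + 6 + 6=227/14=16.21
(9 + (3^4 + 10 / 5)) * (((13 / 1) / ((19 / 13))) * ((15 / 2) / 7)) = 116610 / 133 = 876.77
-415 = -415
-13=-13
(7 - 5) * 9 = 18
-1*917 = -917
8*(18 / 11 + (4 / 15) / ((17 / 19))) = 43408 / 2805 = 15.48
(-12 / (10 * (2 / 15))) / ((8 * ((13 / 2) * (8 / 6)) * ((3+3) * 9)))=-1 / 416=-0.00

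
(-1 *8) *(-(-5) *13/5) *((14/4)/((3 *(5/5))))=-364/3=-121.33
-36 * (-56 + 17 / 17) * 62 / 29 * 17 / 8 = 260865 / 29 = 8995.34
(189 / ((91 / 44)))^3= 1676676672 / 2197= 763166.44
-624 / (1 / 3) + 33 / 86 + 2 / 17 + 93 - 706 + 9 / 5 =-18148527 / 7310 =-2482.70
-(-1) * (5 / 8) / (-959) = -5 / 7672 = -0.00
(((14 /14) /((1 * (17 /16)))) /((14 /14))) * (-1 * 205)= -3280 /17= -192.94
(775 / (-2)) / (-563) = 775 / 1126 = 0.69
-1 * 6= -6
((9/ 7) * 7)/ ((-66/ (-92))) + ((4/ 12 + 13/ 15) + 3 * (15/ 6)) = 2337/ 110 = 21.25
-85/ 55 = -17/ 11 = -1.55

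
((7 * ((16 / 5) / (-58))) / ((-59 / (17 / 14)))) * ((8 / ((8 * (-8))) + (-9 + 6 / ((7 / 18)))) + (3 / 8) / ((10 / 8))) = 31433 / 598850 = 0.05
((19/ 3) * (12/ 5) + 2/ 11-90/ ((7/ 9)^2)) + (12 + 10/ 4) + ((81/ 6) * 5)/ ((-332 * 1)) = -213121709/ 1789480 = -119.10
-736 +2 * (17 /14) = -5135 /7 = -733.57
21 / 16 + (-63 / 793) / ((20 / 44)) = 72177 / 63440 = 1.14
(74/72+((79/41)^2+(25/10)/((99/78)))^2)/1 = 410100482093/12309014916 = 33.32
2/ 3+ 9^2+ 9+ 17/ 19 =5219/ 57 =91.56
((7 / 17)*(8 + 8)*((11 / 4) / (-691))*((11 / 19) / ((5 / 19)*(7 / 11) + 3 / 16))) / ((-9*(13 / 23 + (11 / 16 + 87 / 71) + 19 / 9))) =202335232 / 195420801335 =0.00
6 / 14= 3 / 7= 0.43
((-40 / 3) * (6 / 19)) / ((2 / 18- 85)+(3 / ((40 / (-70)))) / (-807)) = 774720 / 15618019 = 0.05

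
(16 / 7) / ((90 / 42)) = 16 / 15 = 1.07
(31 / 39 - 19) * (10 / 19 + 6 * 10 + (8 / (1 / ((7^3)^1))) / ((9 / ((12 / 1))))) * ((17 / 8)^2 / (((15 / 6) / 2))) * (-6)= 2174952443 / 1482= 1467579.25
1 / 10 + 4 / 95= 27 / 190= 0.14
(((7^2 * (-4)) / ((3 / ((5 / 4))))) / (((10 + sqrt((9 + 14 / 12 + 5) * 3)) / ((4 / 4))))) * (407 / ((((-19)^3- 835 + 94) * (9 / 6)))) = 19943 / 37278- 19943 * sqrt(182) / 745560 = 0.17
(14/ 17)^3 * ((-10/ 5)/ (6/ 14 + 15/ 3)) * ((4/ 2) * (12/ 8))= -57624/ 93347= -0.62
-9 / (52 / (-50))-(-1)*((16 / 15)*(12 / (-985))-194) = -23735239 / 128050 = -185.36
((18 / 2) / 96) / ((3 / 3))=3 / 32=0.09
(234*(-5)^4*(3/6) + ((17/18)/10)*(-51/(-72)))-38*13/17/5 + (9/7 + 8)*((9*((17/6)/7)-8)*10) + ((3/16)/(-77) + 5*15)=2881317581893/39584160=72789.66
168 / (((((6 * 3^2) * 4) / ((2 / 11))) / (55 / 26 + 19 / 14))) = 632 / 1287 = 0.49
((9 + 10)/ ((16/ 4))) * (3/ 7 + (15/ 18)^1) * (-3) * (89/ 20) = -89623/ 1120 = -80.02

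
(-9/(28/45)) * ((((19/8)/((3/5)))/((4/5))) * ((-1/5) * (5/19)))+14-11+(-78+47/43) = -2702363/38528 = -70.14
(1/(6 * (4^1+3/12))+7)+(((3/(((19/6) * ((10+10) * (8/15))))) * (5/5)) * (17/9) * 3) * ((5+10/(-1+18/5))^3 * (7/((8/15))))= 1247993874961/272498304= 4579.82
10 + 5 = 15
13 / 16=0.81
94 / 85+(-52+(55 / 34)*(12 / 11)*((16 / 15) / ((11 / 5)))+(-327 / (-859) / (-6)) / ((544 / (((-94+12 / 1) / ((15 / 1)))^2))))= -50.04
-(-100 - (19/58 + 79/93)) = 545749/5394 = 101.18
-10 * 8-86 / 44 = -1803 / 22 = -81.95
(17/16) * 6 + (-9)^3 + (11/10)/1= -28861/40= -721.52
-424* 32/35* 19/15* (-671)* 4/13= 691913728/6825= 101379.30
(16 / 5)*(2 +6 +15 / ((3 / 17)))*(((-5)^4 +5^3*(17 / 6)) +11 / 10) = 7293184 / 25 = 291727.36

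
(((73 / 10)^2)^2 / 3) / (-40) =-28398241 / 1200000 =-23.67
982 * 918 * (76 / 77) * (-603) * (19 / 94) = -392472000216 / 3619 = -108447637.53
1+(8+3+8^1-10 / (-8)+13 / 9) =817 / 36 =22.69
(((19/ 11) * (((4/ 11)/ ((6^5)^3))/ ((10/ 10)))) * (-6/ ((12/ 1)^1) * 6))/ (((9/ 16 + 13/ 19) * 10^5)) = -361/ 11230319378995200000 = -0.00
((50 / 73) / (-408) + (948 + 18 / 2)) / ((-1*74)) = -14251619 / 1102008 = -12.93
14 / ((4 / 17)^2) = 2023 / 8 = 252.88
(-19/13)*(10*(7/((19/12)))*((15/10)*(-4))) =5040/13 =387.69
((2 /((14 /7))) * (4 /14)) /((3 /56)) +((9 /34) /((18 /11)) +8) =2753 /204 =13.50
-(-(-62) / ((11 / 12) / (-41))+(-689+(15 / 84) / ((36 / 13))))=38386949 / 11088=3462.03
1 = 1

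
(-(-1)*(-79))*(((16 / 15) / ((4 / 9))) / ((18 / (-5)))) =158 / 3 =52.67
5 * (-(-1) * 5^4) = 3125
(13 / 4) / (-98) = -13 / 392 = -0.03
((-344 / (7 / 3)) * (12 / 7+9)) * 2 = -154800 / 49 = -3159.18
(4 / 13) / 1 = 4 / 13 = 0.31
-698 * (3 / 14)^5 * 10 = -424035 / 134456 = -3.15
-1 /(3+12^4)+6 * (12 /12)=124433 /20739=6.00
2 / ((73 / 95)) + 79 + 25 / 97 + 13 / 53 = 30813715 / 375293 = 82.11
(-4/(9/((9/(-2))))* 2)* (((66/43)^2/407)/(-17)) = -1584/1163021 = -0.00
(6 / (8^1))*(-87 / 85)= -261 / 340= -0.77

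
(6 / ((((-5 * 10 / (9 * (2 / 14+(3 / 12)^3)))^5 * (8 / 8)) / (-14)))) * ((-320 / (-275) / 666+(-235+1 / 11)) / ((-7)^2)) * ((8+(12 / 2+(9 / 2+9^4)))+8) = -10064847089911360778181 / 200836458217472000000000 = -0.05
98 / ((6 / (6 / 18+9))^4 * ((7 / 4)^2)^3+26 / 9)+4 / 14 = 413813938 / 32181359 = 12.86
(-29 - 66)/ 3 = -95/ 3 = -31.67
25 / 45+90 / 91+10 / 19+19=327884 / 15561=21.07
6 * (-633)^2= 2404134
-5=-5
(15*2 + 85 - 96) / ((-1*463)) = -19 / 463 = -0.04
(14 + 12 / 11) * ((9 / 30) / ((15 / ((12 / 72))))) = 83 / 1650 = 0.05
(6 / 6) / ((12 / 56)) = 14 / 3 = 4.67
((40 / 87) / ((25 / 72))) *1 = 192 / 145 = 1.32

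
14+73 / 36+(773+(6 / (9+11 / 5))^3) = 155917015 / 197568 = 789.18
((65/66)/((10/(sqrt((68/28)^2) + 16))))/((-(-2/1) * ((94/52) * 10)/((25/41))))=36335/1187032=0.03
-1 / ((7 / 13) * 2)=-13 / 14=-0.93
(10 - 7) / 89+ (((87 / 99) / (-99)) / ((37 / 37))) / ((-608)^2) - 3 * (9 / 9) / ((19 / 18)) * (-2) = 614588246507 / 107484613632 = 5.72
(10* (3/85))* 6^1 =36/17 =2.12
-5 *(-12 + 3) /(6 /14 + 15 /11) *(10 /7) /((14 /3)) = 2475 /322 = 7.69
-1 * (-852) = 852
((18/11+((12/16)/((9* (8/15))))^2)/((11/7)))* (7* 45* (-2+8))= 123746805/61952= 1997.46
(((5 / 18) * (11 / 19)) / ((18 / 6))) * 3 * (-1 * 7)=-385 / 342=-1.13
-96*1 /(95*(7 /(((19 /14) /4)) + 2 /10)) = -96 /1979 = -0.05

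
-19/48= -0.40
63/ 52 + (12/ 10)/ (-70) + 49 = 456769/ 9100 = 50.19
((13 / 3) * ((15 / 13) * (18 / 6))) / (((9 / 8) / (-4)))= -160 / 3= -53.33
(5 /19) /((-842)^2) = 5 /13470316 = 0.00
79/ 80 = 0.99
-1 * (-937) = 937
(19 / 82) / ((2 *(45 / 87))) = 551 / 2460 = 0.22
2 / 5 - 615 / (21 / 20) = -20486 / 35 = -585.31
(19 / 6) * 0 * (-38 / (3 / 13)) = 0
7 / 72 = 0.10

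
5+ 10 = 15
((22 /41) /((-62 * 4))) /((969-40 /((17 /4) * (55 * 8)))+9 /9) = -2057 /922166424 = -0.00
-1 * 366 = -366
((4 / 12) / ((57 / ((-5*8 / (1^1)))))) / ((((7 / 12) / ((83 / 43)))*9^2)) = -13280 / 1389717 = -0.01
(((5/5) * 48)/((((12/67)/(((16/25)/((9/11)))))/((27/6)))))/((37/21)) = 495264/925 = 535.42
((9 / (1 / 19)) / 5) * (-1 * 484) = -82764 / 5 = -16552.80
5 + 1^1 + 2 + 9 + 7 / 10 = 177 / 10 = 17.70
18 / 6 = 3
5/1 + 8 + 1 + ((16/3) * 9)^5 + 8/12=764411948/3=254803982.67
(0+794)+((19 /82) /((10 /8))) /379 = 61689868 /77695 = 794.00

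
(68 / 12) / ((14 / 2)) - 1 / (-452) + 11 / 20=16157 / 11865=1.36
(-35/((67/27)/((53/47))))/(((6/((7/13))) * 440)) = -23373/7204912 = -0.00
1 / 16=0.06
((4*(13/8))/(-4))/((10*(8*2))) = -13/1280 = -0.01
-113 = -113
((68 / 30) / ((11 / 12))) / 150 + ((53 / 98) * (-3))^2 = 104937197 / 39616500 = 2.65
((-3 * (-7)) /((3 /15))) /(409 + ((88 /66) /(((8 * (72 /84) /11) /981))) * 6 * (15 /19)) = 3990 /393227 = 0.01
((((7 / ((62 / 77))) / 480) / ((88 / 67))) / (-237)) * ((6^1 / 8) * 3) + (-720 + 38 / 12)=-53929732729 / 75233280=-716.83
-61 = -61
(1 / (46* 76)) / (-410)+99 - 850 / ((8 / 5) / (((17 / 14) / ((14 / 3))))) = -344443133 / 8779330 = -39.23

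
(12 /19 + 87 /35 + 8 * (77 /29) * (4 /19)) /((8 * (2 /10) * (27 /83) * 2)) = 639349 /87696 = 7.29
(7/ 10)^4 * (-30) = -7203/ 1000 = -7.20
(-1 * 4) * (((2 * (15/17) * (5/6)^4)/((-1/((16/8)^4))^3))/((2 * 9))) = 774.63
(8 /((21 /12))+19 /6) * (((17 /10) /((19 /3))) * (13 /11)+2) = 314795 /17556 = 17.93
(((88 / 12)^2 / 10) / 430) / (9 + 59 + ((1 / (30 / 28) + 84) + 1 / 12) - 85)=44 / 239295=0.00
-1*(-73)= 73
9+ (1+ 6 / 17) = 176 / 17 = 10.35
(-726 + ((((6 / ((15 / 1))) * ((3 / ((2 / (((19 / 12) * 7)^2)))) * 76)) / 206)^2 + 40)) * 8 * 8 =8157214681 / 2387025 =3417.31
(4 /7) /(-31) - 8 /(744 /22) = -166 /651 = -0.25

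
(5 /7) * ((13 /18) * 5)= 325 /126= 2.58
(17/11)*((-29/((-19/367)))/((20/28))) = 1266517/1045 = 1211.98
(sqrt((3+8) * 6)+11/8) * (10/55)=1/4+2 * sqrt(66)/11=1.73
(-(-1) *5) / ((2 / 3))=15 / 2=7.50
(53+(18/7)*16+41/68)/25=45099/11900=3.79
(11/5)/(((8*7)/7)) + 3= 131/40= 3.28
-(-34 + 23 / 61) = 2051 / 61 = 33.62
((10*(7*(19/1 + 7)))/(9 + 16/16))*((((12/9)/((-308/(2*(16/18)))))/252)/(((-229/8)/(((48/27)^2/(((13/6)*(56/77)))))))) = 4096/10517283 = 0.00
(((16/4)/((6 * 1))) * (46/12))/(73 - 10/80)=0.04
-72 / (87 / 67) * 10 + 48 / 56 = -112386 / 203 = -553.63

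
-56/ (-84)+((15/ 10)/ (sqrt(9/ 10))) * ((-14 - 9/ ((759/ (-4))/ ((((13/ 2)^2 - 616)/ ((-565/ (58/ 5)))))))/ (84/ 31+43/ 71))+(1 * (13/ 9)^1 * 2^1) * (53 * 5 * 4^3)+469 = 49458.81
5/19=0.26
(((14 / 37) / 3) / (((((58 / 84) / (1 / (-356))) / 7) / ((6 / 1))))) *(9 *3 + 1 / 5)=-279888 / 477485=-0.59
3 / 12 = 1 / 4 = 0.25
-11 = -11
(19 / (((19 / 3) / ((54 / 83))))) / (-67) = -162 / 5561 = -0.03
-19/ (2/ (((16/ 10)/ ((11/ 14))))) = -1064/ 55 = -19.35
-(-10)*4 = 40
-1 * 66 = -66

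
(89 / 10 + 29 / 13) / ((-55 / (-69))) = 99843 / 7150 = 13.96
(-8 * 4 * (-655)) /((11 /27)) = 565920 /11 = 51447.27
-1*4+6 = 2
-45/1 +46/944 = -21217/472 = -44.95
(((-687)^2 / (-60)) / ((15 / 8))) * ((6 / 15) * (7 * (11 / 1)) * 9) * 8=-1162931616 / 125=-9303452.93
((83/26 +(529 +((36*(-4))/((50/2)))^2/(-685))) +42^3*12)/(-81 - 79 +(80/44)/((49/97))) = -5337300906277571/938364375000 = -5687.88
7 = 7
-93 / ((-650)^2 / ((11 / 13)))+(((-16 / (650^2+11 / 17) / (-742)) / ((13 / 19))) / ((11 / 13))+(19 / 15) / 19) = 32109126968610521 / 482985635835202500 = 0.07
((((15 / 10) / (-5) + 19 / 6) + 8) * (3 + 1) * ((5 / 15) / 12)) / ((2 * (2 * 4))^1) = 163 / 2160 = 0.08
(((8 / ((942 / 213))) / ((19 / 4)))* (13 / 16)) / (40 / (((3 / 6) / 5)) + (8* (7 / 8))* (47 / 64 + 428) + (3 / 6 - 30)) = 0.00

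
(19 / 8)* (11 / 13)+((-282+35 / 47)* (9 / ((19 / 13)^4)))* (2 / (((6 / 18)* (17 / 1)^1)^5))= 1.82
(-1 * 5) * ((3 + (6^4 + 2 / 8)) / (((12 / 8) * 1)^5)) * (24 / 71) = -1663040 / 5751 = -289.17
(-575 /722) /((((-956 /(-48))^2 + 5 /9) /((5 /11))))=-3000 /3291959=-0.00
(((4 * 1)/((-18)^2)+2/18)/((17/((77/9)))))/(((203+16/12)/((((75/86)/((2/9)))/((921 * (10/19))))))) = 36575/14857303068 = 0.00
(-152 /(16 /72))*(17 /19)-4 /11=-6736 /11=-612.36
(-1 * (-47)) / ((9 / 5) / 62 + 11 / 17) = 247690 / 3563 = 69.52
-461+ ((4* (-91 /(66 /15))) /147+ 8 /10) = -532181 /1155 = -460.76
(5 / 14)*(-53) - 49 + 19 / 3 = -2587 / 42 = -61.60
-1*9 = -9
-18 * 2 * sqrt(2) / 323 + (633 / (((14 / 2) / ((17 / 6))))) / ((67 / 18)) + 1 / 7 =32350 / 469 - 36 * sqrt(2) / 323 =68.82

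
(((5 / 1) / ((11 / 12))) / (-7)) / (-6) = 10 / 77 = 0.13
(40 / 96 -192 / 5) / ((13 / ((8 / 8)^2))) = -2279 / 780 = -2.92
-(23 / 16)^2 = -529 / 256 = -2.07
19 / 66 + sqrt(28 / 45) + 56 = 2 * sqrt(35) / 15 + 3715 / 66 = 57.08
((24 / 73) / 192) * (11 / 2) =11 / 1168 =0.01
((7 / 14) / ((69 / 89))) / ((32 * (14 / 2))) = 89 / 30912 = 0.00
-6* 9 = -54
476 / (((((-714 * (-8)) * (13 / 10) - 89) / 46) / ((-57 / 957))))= -2080120 / 11701877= -0.18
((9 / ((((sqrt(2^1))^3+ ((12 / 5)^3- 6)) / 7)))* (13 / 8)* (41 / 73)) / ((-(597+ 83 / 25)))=-7330415625 / 520548895232+ 1873828125* sqrt(2) / 520548895232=-0.01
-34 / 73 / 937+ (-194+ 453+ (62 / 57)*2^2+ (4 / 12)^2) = 3081596038 / 11696571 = 263.46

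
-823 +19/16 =-13149/16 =-821.81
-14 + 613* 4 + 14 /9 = 21956 /9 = 2439.56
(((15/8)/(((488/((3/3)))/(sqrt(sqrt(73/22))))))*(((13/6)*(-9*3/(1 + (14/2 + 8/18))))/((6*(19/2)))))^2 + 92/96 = 27720225*sqrt(1606)/2796640718553088 + 23/24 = 0.96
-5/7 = -0.71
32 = 32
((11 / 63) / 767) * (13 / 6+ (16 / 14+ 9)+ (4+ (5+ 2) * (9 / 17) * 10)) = 0.01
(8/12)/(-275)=-2/825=-0.00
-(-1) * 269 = 269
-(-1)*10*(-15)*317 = -47550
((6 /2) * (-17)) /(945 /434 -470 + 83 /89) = 16554 /151547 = 0.11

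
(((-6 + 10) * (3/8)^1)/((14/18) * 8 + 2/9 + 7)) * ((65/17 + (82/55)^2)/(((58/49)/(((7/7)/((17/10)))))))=0.34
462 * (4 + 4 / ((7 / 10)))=4488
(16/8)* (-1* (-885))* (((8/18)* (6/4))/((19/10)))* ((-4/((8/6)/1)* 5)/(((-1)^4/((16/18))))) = -472000/57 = -8280.70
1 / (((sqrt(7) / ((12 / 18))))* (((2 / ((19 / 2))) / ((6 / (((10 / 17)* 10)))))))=323* sqrt(7) / 700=1.22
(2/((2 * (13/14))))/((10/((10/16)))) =7/104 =0.07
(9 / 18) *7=7 / 2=3.50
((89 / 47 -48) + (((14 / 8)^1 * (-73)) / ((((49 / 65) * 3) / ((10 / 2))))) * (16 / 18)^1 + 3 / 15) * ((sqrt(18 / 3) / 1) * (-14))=26379364 * sqrt(6) / 6345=10183.76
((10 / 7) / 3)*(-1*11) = -110 / 21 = -5.24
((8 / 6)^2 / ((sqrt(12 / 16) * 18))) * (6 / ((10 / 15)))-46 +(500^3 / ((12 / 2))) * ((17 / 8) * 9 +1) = 419270788.36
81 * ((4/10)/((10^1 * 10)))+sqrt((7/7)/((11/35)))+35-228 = -48169/250+sqrt(385)/11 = -190.89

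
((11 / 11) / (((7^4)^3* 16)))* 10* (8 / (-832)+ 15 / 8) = 0.00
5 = 5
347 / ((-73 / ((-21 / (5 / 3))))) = 21861 / 365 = 59.89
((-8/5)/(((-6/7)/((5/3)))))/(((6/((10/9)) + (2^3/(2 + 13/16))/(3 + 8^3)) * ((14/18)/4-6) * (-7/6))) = 2224800/26182057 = 0.08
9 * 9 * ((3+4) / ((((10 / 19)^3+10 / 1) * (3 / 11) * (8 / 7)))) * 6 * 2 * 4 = 299457081 / 34795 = 8606.33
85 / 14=6.07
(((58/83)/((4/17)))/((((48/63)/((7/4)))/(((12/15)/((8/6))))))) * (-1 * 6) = -652239/26560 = -24.56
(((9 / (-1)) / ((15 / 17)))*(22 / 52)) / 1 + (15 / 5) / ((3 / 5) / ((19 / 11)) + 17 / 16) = -609423 / 278590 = -2.19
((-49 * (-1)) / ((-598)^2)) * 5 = 245 / 357604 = 0.00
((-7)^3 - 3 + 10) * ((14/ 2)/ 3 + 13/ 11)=-12992/ 11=-1181.09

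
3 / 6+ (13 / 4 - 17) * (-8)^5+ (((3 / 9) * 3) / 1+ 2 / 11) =9912357 / 22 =450561.68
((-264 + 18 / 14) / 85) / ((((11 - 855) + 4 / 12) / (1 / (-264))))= -1839 / 132523160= -0.00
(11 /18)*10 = 55 /9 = 6.11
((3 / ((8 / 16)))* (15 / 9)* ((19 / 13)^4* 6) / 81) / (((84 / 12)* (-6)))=-0.08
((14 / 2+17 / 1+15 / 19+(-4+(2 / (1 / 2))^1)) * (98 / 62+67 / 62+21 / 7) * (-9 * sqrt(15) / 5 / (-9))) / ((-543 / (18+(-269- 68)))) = 17579133 * sqrt(15) / 1066090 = 63.86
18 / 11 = 1.64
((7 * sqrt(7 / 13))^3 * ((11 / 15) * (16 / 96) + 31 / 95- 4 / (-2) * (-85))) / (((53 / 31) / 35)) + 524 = 524- 151060021861 * sqrt(91) / 3063294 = -469891.43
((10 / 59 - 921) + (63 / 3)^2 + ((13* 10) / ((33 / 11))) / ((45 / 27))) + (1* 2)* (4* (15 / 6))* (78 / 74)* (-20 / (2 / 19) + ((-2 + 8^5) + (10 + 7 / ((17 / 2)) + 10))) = 25484956816 / 37111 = 686722.45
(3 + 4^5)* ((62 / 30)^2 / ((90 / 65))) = 12830311 / 4050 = 3167.98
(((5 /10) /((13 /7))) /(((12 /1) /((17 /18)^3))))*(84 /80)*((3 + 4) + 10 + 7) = 240737 /505440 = 0.48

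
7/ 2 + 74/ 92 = 99/ 23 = 4.30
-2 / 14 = -1 / 7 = -0.14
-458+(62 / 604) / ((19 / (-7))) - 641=-6306279 / 5738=-1099.04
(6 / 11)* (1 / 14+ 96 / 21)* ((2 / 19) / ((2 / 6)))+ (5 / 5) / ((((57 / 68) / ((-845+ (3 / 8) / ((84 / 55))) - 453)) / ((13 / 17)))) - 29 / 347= -686473825 / 580184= -1183.20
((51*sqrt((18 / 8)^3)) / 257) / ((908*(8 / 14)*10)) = 9639 / 74673920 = 0.00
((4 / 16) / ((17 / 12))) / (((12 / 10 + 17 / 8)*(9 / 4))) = 160 / 6783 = 0.02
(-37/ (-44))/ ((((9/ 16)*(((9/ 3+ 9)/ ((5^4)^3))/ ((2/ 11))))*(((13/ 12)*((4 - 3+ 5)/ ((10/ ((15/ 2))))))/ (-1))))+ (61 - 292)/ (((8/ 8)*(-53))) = -7660126817597/ 6752889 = -1134348.10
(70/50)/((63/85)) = 1.89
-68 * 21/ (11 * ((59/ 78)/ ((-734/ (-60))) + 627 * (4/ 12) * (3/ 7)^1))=-1.45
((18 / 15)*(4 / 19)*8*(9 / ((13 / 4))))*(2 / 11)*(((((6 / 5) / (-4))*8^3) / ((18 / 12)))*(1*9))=-63700992 / 67925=-937.81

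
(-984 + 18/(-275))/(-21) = 90206/1925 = 46.86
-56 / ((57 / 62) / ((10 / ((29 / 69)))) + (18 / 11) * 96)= -8784160 / 24647341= -0.36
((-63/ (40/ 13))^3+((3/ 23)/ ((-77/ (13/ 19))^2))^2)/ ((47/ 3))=-3993980466653402803787313/ 7289719348385980352000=-547.89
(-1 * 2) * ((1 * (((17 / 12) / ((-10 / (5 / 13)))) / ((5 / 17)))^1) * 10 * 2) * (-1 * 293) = -84677 / 39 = -2171.21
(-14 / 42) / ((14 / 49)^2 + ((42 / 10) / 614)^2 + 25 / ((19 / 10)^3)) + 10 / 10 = 0.91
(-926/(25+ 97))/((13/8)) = -3704/793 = -4.67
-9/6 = -3/2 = -1.50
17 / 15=1.13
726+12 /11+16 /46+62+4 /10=999146 /1265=789.84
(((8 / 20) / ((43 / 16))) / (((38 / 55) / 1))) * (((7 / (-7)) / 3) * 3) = -176 / 817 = -0.22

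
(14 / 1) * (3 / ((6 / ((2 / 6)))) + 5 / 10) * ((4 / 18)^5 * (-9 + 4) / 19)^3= -114688000 / 4236621825111592473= -0.00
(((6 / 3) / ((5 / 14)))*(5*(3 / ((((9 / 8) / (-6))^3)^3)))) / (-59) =4970680.24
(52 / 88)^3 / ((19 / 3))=6591 / 202312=0.03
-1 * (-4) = 4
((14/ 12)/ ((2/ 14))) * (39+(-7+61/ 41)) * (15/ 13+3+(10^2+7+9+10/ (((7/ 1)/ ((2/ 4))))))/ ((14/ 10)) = 75508135/ 3198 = 23611.05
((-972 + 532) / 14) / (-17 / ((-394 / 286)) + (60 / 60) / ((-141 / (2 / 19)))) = -23221572 / 9117157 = -2.55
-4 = -4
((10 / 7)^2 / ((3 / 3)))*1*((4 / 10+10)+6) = 1640 / 49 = 33.47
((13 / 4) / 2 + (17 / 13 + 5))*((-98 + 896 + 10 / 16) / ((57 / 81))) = 142314975 / 15808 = 9002.72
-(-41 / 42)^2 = -1681 / 1764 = -0.95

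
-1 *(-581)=581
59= 59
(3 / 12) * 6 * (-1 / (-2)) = 3 / 4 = 0.75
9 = 9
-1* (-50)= 50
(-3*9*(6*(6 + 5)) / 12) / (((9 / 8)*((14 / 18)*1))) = -1188 / 7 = -169.71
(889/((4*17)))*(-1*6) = -2667/34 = -78.44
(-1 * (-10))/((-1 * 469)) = -10/469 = -0.02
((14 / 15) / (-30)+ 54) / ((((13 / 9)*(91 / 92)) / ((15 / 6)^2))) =279289 / 1183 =236.09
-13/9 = -1.44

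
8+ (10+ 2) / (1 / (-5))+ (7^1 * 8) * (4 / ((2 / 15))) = 1628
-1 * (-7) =7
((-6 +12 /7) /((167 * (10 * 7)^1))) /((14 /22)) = -33 /57281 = -0.00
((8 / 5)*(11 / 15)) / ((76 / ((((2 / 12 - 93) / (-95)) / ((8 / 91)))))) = 557557 / 3249000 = 0.17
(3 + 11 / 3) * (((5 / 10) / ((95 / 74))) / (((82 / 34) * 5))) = 2516 / 11685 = 0.22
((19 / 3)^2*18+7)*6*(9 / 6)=6561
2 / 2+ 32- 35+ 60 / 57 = -0.95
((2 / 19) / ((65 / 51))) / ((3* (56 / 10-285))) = -34 / 345059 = -0.00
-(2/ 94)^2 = -1/ 2209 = -0.00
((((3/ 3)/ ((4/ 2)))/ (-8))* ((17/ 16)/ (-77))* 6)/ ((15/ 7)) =0.00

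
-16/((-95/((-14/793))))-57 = -4294319/75335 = -57.00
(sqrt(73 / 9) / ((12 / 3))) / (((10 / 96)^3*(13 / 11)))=101376*sqrt(73) / 1625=533.02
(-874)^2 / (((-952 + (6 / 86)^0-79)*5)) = -381938 / 2575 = -148.33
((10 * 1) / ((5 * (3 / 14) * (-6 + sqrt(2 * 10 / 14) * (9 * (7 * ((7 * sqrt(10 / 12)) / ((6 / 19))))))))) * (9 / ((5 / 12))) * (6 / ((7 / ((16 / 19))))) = 110592 / 294075065 + 64512 * sqrt(21) / 3095527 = 0.10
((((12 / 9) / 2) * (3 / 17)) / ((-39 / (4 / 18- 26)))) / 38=0.00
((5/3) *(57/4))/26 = 95/104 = 0.91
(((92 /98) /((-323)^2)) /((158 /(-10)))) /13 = -230 /5250148267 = -0.00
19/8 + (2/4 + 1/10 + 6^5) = 311159/40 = 7778.98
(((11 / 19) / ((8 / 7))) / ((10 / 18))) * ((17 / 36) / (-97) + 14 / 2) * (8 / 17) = 1880879 / 626620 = 3.00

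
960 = 960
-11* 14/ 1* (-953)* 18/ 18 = 146762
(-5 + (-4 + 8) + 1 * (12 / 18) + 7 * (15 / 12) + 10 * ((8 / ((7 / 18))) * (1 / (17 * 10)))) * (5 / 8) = 68735 / 11424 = 6.02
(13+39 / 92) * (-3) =-3705 / 92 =-40.27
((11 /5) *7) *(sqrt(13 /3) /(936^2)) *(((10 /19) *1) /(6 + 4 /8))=77 *sqrt(39) /162296784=0.00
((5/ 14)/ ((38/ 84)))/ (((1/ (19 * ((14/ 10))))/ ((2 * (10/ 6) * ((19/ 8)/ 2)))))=665/ 8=83.12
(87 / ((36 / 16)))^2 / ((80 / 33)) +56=10091 / 15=672.73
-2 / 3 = -0.67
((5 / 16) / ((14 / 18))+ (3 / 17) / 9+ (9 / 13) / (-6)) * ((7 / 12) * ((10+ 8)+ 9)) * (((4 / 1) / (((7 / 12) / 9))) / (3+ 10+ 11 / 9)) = 16565067 / 792064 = 20.91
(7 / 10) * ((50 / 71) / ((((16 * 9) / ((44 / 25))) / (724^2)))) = 10090388 / 3195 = 3158.18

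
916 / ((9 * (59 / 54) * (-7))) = -5496 / 413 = -13.31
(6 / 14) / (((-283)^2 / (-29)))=-0.00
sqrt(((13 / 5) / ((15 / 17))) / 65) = sqrt(255) / 75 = 0.21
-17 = -17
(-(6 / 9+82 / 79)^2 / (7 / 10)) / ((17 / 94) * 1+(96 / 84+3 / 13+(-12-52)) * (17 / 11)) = 4387898944 / 102115073493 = 0.04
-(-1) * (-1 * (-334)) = 334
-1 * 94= -94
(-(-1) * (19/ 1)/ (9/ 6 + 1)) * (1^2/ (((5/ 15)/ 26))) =592.80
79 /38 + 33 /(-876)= 2.04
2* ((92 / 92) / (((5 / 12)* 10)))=12 / 25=0.48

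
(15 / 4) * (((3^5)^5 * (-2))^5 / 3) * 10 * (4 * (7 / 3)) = -1630247744082371994086836741331113692044394689302338523726987200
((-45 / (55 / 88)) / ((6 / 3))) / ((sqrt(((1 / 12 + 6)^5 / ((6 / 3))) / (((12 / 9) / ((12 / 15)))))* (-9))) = 1152* sqrt(730) / 389017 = 0.08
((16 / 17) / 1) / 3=16 / 51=0.31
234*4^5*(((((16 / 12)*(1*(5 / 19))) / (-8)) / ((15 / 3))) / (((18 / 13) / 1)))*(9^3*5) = -105131520 / 19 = -5533237.89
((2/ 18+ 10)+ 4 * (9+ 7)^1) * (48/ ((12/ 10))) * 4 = 106720/ 9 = 11857.78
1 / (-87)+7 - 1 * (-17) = 2087 / 87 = 23.99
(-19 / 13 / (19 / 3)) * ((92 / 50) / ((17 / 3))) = -0.07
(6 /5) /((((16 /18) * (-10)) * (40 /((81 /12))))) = -729 /32000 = -0.02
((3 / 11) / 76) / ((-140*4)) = -3 / 468160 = -0.00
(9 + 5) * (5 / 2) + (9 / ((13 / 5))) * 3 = 590 / 13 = 45.38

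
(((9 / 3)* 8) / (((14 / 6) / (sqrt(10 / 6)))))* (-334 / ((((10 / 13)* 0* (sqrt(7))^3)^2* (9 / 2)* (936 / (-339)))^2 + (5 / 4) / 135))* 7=-865728* sqrt(15)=-3352950.13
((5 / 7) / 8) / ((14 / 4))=5 / 196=0.03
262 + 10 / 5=264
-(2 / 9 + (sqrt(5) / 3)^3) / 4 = -5 * sqrt(5) / 108 - 1 / 18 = -0.16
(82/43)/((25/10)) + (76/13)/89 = 206088/248755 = 0.83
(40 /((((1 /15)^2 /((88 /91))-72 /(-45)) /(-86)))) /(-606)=11352000 /3208871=3.54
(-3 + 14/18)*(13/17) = -260/153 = -1.70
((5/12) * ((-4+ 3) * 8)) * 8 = -80/3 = -26.67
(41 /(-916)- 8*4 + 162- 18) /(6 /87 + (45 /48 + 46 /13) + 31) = 154646908 /49099203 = 3.15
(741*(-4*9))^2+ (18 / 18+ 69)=711609046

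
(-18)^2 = 324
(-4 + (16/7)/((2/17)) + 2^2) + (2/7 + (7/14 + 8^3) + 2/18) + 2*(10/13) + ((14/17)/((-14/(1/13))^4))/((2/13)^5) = 93239384177/174650112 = 533.86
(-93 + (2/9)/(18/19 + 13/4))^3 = -19002314596693051/23664622311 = -802984.06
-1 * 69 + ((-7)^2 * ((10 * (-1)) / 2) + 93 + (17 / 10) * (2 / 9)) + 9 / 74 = -220.50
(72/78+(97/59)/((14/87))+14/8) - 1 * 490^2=-5156110779/21476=-240087.11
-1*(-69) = 69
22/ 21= 1.05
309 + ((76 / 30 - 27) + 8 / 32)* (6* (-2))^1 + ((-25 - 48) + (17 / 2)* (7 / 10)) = 10651 / 20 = 532.55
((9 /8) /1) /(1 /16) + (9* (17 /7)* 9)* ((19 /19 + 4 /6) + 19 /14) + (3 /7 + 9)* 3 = 62829 /98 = 641.11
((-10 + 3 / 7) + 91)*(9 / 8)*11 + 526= 42943 / 28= 1533.68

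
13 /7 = 1.86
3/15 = 1/5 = 0.20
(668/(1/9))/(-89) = -67.55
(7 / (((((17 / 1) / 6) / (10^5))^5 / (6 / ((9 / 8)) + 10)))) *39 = 325503360000000000000000000000000 / 1419857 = 229250804834571368806858700.00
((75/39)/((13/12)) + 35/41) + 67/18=792113/124722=6.35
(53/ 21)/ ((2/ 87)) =1537/ 14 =109.79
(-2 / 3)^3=-8 / 27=-0.30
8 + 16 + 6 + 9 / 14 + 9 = 555 / 14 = 39.64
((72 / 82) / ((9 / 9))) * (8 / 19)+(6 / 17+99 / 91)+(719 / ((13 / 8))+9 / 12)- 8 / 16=2142797429 / 4820452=444.52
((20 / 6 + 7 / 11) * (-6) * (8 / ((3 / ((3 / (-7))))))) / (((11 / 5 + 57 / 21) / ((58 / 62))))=75980 / 14663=5.18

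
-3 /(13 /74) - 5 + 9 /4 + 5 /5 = -979 /52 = -18.83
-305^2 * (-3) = 279075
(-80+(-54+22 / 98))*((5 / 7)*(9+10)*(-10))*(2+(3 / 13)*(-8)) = 12454500 / 4459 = 2793.12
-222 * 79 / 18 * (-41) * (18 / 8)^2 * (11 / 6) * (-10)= -59322285 / 16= -3707642.81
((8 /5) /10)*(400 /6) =32 /3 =10.67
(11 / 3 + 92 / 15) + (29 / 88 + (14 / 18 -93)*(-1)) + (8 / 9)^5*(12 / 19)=16899642769 / 164549880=102.70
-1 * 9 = -9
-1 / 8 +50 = 399 / 8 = 49.88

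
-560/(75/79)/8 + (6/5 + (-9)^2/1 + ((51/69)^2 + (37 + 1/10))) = 731813/15870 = 46.11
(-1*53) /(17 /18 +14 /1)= -954 /269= -3.55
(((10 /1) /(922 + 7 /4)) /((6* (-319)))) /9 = -4 /6365007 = -0.00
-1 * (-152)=152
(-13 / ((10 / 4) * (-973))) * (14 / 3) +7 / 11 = 15167 / 22935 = 0.66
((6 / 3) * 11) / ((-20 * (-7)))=11 / 70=0.16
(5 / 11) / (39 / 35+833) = 175 / 321134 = 0.00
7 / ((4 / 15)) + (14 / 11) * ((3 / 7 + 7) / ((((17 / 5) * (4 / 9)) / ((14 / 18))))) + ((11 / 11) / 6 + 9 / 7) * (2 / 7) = 3467053 / 109956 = 31.53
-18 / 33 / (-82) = 3 / 451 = 0.01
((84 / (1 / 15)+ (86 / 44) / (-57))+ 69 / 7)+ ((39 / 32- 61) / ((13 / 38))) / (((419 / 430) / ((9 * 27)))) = -42308.04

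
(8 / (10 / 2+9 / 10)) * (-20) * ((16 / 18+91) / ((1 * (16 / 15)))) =-413500 / 177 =-2336.16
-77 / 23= -3.35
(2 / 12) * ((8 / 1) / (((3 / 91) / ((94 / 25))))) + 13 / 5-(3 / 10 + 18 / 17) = 1172839 / 7650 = 153.31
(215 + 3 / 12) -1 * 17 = 793 / 4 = 198.25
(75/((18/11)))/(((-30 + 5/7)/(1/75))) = -77/3690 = -0.02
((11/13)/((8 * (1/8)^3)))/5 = 704/65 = 10.83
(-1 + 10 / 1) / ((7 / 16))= 144 / 7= 20.57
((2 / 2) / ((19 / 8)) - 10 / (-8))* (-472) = -14986 / 19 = -788.74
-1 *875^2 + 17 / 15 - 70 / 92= -528280993 / 690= -765624.63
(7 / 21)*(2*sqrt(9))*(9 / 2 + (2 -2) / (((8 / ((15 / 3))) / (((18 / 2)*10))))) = 9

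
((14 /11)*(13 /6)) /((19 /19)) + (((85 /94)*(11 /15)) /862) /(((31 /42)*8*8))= 7314602813 /2652532608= 2.76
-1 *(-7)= 7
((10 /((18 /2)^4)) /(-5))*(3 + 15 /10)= -1 /729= -0.00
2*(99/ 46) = 99/ 23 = 4.30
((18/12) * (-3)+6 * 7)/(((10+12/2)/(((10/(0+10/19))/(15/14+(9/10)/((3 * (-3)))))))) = 49875/1088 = 45.84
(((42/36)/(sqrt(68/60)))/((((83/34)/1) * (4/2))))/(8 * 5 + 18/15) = 35 * sqrt(255)/102588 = 0.01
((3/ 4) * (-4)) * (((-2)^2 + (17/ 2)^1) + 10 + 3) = -153/ 2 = -76.50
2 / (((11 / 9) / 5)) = 90 / 11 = 8.18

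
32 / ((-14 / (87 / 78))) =-232 / 91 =-2.55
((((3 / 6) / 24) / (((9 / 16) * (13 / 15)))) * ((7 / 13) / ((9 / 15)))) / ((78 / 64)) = 5600 / 177957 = 0.03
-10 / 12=-5 / 6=-0.83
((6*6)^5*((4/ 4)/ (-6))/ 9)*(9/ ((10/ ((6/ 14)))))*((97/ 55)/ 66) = -244384128/ 21175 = -11541.16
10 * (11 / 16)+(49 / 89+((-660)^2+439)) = 310465055 / 712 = 436046.43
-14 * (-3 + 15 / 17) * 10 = 5040 / 17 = 296.47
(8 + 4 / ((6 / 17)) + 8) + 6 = 100 / 3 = 33.33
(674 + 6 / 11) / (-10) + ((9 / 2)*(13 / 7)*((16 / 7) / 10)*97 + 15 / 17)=5439047 / 45815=118.72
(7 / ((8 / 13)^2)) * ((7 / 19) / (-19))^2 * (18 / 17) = 521703 / 70894624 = 0.01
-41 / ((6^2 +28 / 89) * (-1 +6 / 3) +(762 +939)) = -3649 / 154621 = -0.02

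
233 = 233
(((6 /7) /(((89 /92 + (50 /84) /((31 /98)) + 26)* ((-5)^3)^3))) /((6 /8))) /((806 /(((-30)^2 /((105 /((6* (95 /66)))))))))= -251712 /135121783671875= -0.00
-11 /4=-2.75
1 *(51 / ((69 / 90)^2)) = 45900 / 529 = 86.77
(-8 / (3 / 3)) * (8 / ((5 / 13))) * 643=-534976 / 5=-106995.20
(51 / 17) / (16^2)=3 / 256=0.01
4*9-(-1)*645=681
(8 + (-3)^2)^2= 289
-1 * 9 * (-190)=1710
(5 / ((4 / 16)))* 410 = 8200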